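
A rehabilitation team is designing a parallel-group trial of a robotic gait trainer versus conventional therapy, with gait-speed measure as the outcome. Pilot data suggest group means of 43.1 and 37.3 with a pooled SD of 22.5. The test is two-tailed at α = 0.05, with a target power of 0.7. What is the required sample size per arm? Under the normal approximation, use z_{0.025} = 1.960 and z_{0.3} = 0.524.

Cohen's d = |M₁ − M₂| / SD_pooled = |43.1 − 37.3| / 22.5 = 5.8 / 22.5 = 0.258.
For two independent groups with equal n: n = 2·((z_{α/2} + z_β) / d)².
z_{α/2} + z_β = 1.960 + 0.524 = 2.484.
n = 2 × (2.484 / 0.258)² = 2 × 9.628² = 2 × 92.70 = 185.4.
Round up to the next whole participant.

n = 186 per group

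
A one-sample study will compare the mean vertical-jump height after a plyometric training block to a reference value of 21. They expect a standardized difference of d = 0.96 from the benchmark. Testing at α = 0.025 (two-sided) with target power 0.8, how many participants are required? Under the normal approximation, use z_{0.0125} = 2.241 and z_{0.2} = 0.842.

n = 11

For a one-sample test: n = ((z_{α/2} + z_β) / d)².
z_{α/2} + z_β = 2.241 + 0.842 = 3.083.
n = (3.083 / 0.96)² = 3.211² = 10.31.
Round up.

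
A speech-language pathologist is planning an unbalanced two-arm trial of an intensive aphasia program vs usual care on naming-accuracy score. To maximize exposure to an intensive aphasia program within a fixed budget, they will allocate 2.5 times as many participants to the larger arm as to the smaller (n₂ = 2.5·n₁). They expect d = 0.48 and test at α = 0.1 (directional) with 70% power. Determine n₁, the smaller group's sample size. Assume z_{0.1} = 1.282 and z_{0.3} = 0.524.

With allocation ratio k = n₂/n₁ = 2.5, Var(x̄₁−x̄₂) = σ²(1/n₁ + 1/(k·n₁)) = σ²·(k+1)/(k·n₁).
So n₁ = (1 + 1/k)·((z_{α} + z_β)/d)² = 1.400 × (1.806/0.48)².
n₁ = 1.400 × 14.16 = 19.8.
Round up: n₁ = 20, giving n₂ = 2.5 × 20 = 50.

n₁ = 20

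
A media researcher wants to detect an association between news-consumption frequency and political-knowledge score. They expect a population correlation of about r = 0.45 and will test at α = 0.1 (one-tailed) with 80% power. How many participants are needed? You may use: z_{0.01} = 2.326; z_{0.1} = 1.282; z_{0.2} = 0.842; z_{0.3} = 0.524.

Fisher's z: C = ½·ln((1+r)/(1−r)) = ½·ln(2.6364) = 0.4847.
n = ((z_{α} + z_β)/C)² + 3.
(1.282 + 0.842) / 0.4847 = 2.124 / 0.4847 = 4.382.
n = 4.382² + 3 = 19.20 + 3 = 22.2.
Round up.

n = 23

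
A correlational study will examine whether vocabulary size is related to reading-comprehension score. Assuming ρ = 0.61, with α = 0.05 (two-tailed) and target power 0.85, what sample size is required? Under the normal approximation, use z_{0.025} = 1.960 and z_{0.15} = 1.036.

Fisher's z: C = ½·ln((1+r)/(1−r)) = ½·ln(4.1282) = 0.7089.
n = ((z_{α/2} + z_β)/C)² + 3.
(1.960 + 1.036) / 0.7089 = 2.996 / 0.7089 = 4.226.
n = 4.226² + 3 = 17.86 + 3 = 20.9.
Round up.

n = 21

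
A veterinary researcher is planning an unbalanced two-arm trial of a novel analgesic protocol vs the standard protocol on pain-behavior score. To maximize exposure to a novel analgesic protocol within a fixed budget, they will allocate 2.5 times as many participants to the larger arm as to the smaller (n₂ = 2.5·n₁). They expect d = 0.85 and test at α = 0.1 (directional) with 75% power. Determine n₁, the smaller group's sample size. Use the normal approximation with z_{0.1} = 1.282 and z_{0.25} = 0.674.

With allocation ratio k = n₂/n₁ = 2.5, Var(x̄₁−x̄₂) = σ²(1/n₁ + 1/(k·n₁)) = σ²·(k+1)/(k·n₁).
So n₁ = (1 + 1/k)·((z_{α} + z_β)/d)² = 1.400 × (1.956/0.85)².
n₁ = 1.400 × 5.30 = 7.4.
Round up: n₁ = 8, giving n₂ = 2.5 × 8 = 20.

n₁ = 8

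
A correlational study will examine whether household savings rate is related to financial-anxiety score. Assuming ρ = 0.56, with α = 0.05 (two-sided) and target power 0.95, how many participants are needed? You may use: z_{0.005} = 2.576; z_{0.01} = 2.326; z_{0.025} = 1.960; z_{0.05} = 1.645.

n = 36

Fisher's z: C = ½·ln((1+r)/(1−r)) = ½·ln(3.5455) = 0.6328.
n = ((z_{α/2} + z_β)/C)² + 3.
(1.960 + 1.645) / 0.6328 = 3.605 / 0.6328 = 5.697.
n = 5.697² + 3 = 32.45 + 3 = 35.5.
Round up.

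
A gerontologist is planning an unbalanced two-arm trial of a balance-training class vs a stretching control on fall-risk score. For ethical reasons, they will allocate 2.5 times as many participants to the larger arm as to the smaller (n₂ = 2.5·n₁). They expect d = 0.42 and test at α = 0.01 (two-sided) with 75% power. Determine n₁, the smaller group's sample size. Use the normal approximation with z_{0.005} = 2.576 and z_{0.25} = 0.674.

n₁ = 84

With allocation ratio k = n₂/n₁ = 2.5, Var(x̄₁−x̄₂) = σ²(1/n₁ + 1/(k·n₁)) = σ²·(k+1)/(k·n₁).
So n₁ = (1 + 1/k)·((z_{α/2} + z_β)/d)² = 1.400 × (3.250/0.42)².
n₁ = 1.400 × 59.88 = 83.8.
Round up: n₁ = 84, giving n₂ = 2.5 × 84 = 210.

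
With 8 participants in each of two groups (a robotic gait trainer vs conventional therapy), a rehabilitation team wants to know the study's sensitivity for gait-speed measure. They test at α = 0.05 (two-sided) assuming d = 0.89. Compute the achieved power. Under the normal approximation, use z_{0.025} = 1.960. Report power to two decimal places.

power ≈ 0.43

For two equal groups, power = Φ(d·√(n/2) − z_{α/2}).
d·√(n/2) = 0.89 × √(8/2) = 0.89 × 2.000 = 1.780.
z_β = 1.780 − 1.960 = -0.180.
Power = Φ(-0.180) = 0.429.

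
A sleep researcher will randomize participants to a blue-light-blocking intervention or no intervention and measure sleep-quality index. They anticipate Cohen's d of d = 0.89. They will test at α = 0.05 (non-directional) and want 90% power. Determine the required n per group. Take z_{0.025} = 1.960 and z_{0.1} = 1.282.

For two independent groups with equal n: n = 2·((z_{α/2} + z_β) / d)².
z_{α/2} + z_β = 1.960 + 1.282 = 3.242.
n = 2 × (3.242 / 0.89)² = 2 × 3.643² = 2 × 13.27 = 26.5.
Round up to the next whole participant.

n = 27 per group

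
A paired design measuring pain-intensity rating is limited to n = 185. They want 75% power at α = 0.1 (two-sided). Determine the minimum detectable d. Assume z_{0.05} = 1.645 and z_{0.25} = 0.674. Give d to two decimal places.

d_min ≈ 0.17

For a single sample (or paired design) of n = 185: d_min = (z_{α/2} + z_β)/√n.
z-sum = 1.645 + 0.674 = 2.319.
d_min = 2.319 / √185 = 2.319 / 13.601 = 0.170.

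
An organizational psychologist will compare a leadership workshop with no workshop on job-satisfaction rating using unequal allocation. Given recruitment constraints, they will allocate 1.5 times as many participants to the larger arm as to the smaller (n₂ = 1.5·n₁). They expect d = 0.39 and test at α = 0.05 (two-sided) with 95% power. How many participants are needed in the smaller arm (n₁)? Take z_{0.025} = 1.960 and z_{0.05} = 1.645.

n₁ = 143

With allocation ratio k = n₂/n₁ = 1.5, Var(x̄₁−x̄₂) = σ²(1/n₁ + 1/(k·n₁)) = σ²·(k+1)/(k·n₁).
So n₁ = (1 + 1/k)·((z_{α/2} + z_β)/d)² = 1.667 × (3.605/0.39)².
n₁ = 1.667 × 85.44 = 142.4.
Round up: n₁ = 143, giving n₂ = ⌈1.5 × 143⌉ = ⌈214.5⌉ = 215.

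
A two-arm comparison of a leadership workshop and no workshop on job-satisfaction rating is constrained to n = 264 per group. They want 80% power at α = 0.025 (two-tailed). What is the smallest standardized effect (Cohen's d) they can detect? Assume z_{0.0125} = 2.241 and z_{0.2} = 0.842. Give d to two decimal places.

d_min ≈ 0.27

For two independent groups of n = 264 each: d_min = (z_{α/2} + z_β)·√(2/n).
z-sum = 2.241 + 0.842 = 3.083.
d_min = 3.083 × √(2/264) = 3.083 × 0.0870 = 0.268.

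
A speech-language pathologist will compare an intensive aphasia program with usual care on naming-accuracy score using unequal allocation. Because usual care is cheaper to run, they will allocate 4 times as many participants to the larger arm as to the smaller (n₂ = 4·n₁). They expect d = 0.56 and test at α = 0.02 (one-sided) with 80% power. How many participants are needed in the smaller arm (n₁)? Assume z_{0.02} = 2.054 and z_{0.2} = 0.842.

With allocation ratio k = n₂/n₁ = 4, Var(x̄₁−x̄₂) = σ²(1/n₁ + 1/(k·n₁)) = σ²·(k+1)/(k·n₁).
So n₁ = (1 + 1/k)·((z_{α} + z_β)/d)² = 1.250 × (2.896/0.56)².
n₁ = 1.250 × 26.74 = 33.4.
Round up: n₁ = 34, giving n₂ = 4 × 34 = 136.

n₁ = 34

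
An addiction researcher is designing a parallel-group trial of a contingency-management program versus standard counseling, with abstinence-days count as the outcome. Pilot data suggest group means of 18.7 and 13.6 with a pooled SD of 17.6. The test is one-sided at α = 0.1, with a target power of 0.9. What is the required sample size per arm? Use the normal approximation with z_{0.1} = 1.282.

n = 157 per group

Cohen's d = |M₁ − M₂| / SD_pooled = |18.7 − 13.6| / 17.6 = 5.1 / 17.6 = 0.290.
For two independent groups with equal n: n = 2·((z_{α} + z_β) / d)².
z_{α} + z_β = 1.282 + 1.282 = 2.564.
n = 2 × (2.564 / 0.290)² = 2 × 8.841² = 2 × 78.17 = 156.3.
Round up to the next whole participant.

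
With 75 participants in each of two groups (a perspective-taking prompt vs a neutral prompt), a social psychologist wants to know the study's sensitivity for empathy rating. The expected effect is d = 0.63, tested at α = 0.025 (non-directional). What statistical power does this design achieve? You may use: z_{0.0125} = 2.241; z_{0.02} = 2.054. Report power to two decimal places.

power ≈ 0.95

For two equal groups, power = Φ(d·√(n/2) − z_{α/2}).
d·√(n/2) = 0.63 × √(75/2) = 0.63 × 6.124 = 3.858.
z_β = 3.858 − 2.241 = 1.617.
Power = Φ(1.617) = 0.947.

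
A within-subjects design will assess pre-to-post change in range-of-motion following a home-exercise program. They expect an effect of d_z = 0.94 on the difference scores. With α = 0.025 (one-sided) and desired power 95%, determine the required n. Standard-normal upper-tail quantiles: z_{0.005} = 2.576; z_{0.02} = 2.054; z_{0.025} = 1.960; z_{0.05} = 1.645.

n = 15 pairs

For a paired (one-sample on differences) test: n = ((z_{α} + z_β) / d)².
z_{α} + z_β = 1.960 + 1.645 = 3.605.
n = (3.605 / 0.94)² = 3.835² = 14.71.
Round up.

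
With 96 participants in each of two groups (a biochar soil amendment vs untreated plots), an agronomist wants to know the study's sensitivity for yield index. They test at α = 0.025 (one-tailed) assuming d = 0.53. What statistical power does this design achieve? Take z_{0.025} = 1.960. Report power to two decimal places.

power ≈ 0.96

For two equal groups, power = Φ(d·√(n/2) − z_{α}).
d·√(n/2) = 0.53 × √(96/2) = 0.53 × 6.928 = 3.672.
z_β = 3.672 − 1.960 = 1.712.
Power = Φ(1.712) = 0.957.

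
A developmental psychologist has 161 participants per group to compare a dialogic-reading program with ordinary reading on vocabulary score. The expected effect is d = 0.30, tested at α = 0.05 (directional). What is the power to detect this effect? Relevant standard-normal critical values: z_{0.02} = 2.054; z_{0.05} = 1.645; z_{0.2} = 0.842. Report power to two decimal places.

For two equal groups, power = Φ(d·√(n/2) − z_{α}).
d·√(n/2) = 0.30 × √(161/2) = 0.30 × 8.972 = 2.692.
z_β = 2.692 − 1.645 = 1.047.
Power = Φ(1.047) = 0.852.

power ≈ 0.85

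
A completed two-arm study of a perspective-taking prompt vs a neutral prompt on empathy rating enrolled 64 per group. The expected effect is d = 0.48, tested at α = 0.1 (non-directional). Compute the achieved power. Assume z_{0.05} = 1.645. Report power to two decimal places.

For two equal groups, power = Φ(d·√(n/2) − z_{α/2}).
d·√(n/2) = 0.48 × √(64/2) = 0.48 × 5.657 = 2.715.
z_β = 2.715 − 1.645 = 1.070.
Power = Φ(1.070) = 0.858.

power ≈ 0.86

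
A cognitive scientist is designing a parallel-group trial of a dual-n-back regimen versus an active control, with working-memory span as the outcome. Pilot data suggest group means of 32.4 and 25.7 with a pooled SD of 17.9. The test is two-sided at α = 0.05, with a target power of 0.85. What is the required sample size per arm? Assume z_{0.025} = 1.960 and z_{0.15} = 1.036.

n = 129 per group

Cohen's d = |M₁ − M₂| / SD_pooled = |32.4 − 25.7| / 17.9 = 6.7 / 17.9 = 0.374.
For two independent groups with equal n: n = 2·((z_{α/2} + z_β) / d)².
z_{α/2} + z_β = 1.960 + 1.036 = 2.996.
n = 2 × (2.996 / 0.374)² = 2 × 8.011² = 2 × 64.17 = 128.3.
Round up to the next whole participant.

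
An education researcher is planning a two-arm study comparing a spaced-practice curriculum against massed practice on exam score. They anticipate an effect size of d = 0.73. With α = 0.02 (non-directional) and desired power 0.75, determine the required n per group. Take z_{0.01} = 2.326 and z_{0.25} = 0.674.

n = 34 per group

For two independent groups with equal n: n = 2·((z_{α/2} + z_β) / d)².
z_{α/2} + z_β = 2.326 + 0.674 = 3.000.
n = 2 × (3.000 / 0.73)² = 2 × 4.110² = 2 × 16.89 = 33.8.
Round up to the next whole participant.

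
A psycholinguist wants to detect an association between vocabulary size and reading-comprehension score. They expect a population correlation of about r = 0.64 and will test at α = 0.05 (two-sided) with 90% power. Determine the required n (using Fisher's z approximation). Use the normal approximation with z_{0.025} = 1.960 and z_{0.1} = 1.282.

Fisher's z: C = ½·ln((1+r)/(1−r)) = ½·ln(4.5556) = 0.7582.
n = ((z_{α/2} + z_β)/C)² + 3.
(1.960 + 1.282) / 0.7582 = 3.242 / 0.7582 = 4.276.
n = 4.276² + 3 = 18.28 + 3 = 21.3.
Round up.

n = 22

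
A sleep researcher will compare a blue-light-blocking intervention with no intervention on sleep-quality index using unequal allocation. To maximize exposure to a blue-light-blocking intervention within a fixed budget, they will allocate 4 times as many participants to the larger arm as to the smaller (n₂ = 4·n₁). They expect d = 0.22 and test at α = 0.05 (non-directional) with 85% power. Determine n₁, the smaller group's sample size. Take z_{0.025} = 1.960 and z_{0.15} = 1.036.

With allocation ratio k = n₂/n₁ = 4, Var(x̄₁−x̄₂) = σ²(1/n₁ + 1/(k·n₁)) = σ²·(k+1)/(k·n₁).
So n₁ = (1 + 1/k)·((z_{α/2} + z_β)/d)² = 1.250 × (2.996/0.22)².
n₁ = 1.250 × 185.45 = 231.8.
Round up: n₁ = 232, giving n₂ = 4 × 232 = 928.

n₁ = 232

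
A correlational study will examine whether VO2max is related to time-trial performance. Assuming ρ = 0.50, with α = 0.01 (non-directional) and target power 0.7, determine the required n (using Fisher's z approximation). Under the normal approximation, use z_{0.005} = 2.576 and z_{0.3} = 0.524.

Fisher's z: C = ½·ln((1+r)/(1−r)) = ½·ln(3.0000) = 0.5493.
n = ((z_{α/2} + z_β)/C)² + 3.
(2.576 + 0.524) / 0.5493 = 3.100 / 0.5493 = 5.644.
n = 5.644² + 3 = 31.85 + 3 = 34.8.
Round up.

n = 35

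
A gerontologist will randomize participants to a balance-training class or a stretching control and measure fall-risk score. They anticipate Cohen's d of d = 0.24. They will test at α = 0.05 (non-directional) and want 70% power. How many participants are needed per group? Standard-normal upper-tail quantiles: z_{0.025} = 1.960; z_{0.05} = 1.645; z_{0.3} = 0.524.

For two independent groups with equal n: n = 2·((z_{α/2} + z_β) / d)².
z_{α/2} + z_β = 1.960 + 0.524 = 2.484.
n = 2 × (2.484 / 0.24)² = 2 × 10.350² = 2 × 107.12 = 214.2.
Round up to the next whole participant.

n = 215 per group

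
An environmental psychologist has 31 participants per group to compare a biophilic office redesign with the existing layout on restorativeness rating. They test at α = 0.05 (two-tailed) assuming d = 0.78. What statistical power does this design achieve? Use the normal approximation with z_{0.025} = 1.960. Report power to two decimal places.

power ≈ 0.87

For two equal groups, power = Φ(d·√(n/2) − z_{α/2}).
d·√(n/2) = 0.78 × √(31/2) = 0.78 × 3.937 = 3.071.
z_β = 3.071 − 1.960 = 1.111.
Power = Φ(1.111) = 0.867.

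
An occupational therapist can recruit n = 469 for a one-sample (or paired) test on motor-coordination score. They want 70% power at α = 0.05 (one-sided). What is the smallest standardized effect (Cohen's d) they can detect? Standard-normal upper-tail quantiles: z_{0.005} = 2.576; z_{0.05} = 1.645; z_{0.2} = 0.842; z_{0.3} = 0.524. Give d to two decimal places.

For a single sample (or paired design) of n = 469: d_min = (z_{α} + z_β)/√n.
z-sum = 1.645 + 0.524 = 2.169.
d_min = 2.169 / √469 = 2.169 / 21.656 = 0.100.

d_min ≈ 0.10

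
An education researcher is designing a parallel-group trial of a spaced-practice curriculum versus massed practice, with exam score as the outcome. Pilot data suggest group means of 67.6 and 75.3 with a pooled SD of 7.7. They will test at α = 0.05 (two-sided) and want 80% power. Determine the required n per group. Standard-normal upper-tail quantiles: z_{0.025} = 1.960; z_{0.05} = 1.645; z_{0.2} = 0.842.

Cohen's d = |M₁ − M₂| / SD_pooled = |67.6 − 75.3| / 7.7 = 7.7 / 7.7 = 1.000.
For two independent groups with equal n: n = 2·((z_{α/2} + z_β) / d)².
z_{α/2} + z_β = 1.960 + 0.842 = 2.802.
n = 2 × (2.802 / 1.000)² = 2 × 2.802² = 2 × 7.85 = 15.7.
Round up to the next whole participant.

n = 16 per group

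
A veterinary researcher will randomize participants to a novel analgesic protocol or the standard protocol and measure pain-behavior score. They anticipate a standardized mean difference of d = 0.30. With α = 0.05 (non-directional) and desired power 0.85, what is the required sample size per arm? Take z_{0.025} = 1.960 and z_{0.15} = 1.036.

n = 200 per group

For two independent groups with equal n: n = 2·((z_{α/2} + z_β) / d)².
z_{α/2} + z_β = 1.960 + 1.036 = 2.996.
n = 2 × (2.996 / 0.30)² = 2 × 9.987² = 2 × 99.73 = 199.5.
Round up to the next whole participant.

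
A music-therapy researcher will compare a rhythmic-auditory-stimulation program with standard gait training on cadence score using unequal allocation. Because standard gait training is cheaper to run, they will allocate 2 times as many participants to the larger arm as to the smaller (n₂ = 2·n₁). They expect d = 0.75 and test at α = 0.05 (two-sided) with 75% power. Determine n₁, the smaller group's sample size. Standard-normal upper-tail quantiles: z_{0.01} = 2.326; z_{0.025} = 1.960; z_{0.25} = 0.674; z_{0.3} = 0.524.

n₁ = 19

With allocation ratio k = n₂/n₁ = 2, Var(x̄₁−x̄₂) = σ²(1/n₁ + 1/(k·n₁)) = σ²·(k+1)/(k·n₁).
So n₁ = (1 + 1/k)·((z_{α/2} + z_β)/d)² = 1.500 × (2.634/0.75)².
n₁ = 1.500 × 12.33 = 18.5.
Round up: n₁ = 19, giving n₂ = 2 × 19 = 38.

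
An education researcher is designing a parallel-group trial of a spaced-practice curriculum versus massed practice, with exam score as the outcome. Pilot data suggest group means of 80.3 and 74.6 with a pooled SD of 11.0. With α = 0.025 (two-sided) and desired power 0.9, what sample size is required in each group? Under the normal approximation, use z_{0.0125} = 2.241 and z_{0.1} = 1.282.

n = 93 per group

Cohen's d = |M₁ − M₂| / SD_pooled = |80.3 − 74.6| / 11.0 = 5.7 / 11.0 = 0.518.
For two independent groups with equal n: n = 2·((z_{α/2} + z_β) / d)².
z_{α/2} + z_β = 2.241 + 1.282 = 3.523.
n = 2 × (3.523 / 0.518)² = 2 × 6.801² = 2 × 46.26 = 92.5.
Round up to the next whole participant.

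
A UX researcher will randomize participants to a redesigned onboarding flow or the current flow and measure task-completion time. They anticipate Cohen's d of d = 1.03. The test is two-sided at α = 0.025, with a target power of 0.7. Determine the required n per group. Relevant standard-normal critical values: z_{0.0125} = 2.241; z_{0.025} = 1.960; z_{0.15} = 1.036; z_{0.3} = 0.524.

For two independent groups with equal n: n = 2·((z_{α/2} + z_β) / d)².
z_{α/2} + z_β = 2.241 + 0.524 = 2.765.
n = 2 × (2.765 / 1.03)² = 2 × 2.684² = 2 × 7.21 = 14.4.
Round up to the next whole participant.

n = 15 per group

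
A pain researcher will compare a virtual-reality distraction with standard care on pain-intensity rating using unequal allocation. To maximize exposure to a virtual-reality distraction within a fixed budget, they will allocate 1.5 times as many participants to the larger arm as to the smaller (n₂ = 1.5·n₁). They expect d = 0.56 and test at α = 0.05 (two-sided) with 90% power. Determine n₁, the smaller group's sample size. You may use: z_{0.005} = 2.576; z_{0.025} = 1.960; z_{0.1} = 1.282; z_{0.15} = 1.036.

With allocation ratio k = n₂/n₁ = 1.5, Var(x̄₁−x̄₂) = σ²(1/n₁ + 1/(k·n₁)) = σ²·(k+1)/(k·n₁).
So n₁ = (1 + 1/k)·((z_{α/2} + z_β)/d)² = 1.667 × (3.242/0.56)².
n₁ = 1.667 × 33.52 = 55.9.
Round up: n₁ = 56, giving n₂ = 1.5 × 56 = 84.

n₁ = 56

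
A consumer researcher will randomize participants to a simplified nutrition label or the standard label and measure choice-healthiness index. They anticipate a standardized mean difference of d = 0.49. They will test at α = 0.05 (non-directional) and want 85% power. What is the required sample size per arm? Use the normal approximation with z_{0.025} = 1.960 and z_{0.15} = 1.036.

For two independent groups with equal n: n = 2·((z_{α/2} + z_β) / d)².
z_{α/2} + z_β = 1.960 + 1.036 = 2.996.
n = 2 × (2.996 / 0.49)² = 2 × 6.114² = 2 × 37.38 = 74.8.
Round up to the next whole participant.

n = 75 per group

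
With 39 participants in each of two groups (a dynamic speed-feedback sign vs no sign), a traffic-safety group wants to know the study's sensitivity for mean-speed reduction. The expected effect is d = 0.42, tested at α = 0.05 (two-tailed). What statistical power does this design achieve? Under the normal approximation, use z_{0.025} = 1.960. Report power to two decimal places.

For two equal groups, power = Φ(d·√(n/2) − z_{α/2}).
d·√(n/2) = 0.42 × √(39/2) = 0.42 × 4.416 = 1.855.
z_β = 1.855 − 1.960 = -0.105.
Power = Φ(-0.105) = 0.458.

power ≈ 0.46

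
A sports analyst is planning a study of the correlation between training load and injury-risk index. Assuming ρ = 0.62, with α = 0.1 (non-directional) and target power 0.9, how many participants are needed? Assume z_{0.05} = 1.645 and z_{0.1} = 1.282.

Fisher's z: C = ½·ln((1+r)/(1−r)) = ½·ln(4.2632) = 0.7250.
n = ((z_{α/2} + z_β)/C)² + 3.
(1.645 + 1.282) / 0.7250 = 2.927 / 0.7250 = 4.037.
n = 4.037² + 3 = 16.30 + 3 = 19.3.
Round up.

n = 20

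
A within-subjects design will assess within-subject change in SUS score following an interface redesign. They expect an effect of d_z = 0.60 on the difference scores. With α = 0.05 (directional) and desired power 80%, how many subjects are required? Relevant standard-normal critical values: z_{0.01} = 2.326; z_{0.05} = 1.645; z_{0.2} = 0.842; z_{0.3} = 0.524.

n = 18 pairs

For a paired (one-sample on differences) test: n = ((z_{α} + z_β) / d)².
z_{α} + z_β = 1.645 + 0.842 = 2.487.
n = (2.487 / 0.60)² = 4.145² = 17.18.
Round up.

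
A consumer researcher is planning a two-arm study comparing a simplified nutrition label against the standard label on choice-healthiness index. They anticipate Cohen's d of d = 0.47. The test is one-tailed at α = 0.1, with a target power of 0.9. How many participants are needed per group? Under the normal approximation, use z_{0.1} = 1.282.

n = 60 per group

For two independent groups with equal n: n = 2·((z_{α} + z_β) / d)².
z_{α} + z_β = 1.282 + 1.282 = 2.564.
n = 2 × (2.564 / 0.47)² = 2 × 5.455² = 2 × 29.76 = 59.5.
Round up to the next whole participant.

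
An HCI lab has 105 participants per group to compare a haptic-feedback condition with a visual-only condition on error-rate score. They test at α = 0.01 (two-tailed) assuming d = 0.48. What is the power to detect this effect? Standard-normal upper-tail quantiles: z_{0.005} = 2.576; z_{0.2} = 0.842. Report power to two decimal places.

power ≈ 0.82

For two equal groups, power = Φ(d·√(n/2) − z_{α/2}).
d·√(n/2) = 0.48 × √(105/2) = 0.48 × 7.246 = 3.478.
z_β = 3.478 − 2.576 = 0.902.
Power = Φ(0.902) = 0.816.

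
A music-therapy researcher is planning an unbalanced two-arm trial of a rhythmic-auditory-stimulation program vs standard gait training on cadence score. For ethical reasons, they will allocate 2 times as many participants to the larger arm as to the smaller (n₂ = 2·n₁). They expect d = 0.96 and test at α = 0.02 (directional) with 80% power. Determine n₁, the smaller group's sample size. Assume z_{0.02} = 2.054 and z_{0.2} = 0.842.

n₁ = 14

With allocation ratio k = n₂/n₁ = 2, Var(x̄₁−x̄₂) = σ²(1/n₁ + 1/(k·n₁)) = σ²·(k+1)/(k·n₁).
So n₁ = (1 + 1/k)·((z_{α} + z_β)/d)² = 1.500 × (2.896/0.96)².
n₁ = 1.500 × 9.10 = 13.7.
Round up: n₁ = 14, giving n₂ = 2 × 14 = 28.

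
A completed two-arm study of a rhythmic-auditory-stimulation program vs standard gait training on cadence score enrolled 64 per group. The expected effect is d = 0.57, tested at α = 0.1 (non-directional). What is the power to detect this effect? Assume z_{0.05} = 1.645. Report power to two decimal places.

power ≈ 0.94

For two equal groups, power = Φ(d·√(n/2) − z_{α/2}).
d·√(n/2) = 0.57 × √(64/2) = 0.57 × 5.657 = 3.224.
z_β = 3.224 − 1.645 = 1.579.
Power = Φ(1.579) = 0.943.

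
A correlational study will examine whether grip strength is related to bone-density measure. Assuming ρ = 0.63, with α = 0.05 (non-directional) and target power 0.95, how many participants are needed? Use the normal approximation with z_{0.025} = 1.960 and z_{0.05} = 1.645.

Fisher's z: C = ½·ln((1+r)/(1−r)) = ½·ln(4.4054) = 0.7414.
n = ((z_{α/2} + z_β)/C)² + 3.
(1.960 + 1.645) / 0.7414 = 3.605 / 0.7414 = 4.862.
n = 4.862² + 3 = 23.64 + 3 = 26.6.
Round up.

n = 27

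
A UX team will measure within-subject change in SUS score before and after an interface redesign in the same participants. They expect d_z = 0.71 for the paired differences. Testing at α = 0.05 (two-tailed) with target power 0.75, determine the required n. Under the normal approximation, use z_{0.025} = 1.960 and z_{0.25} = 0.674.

For a paired (one-sample on differences) test: n = ((z_{α/2} + z_β) / d)².
z_{α/2} + z_β = 1.960 + 0.674 = 2.634.
n = (2.634 / 0.71)² = 3.710² = 13.76.
Round up.

n = 14 pairs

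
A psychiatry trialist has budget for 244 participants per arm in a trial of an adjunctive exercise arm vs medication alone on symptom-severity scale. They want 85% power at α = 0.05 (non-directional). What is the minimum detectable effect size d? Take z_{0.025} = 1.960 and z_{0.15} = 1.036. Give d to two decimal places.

For two independent groups of n = 244 each: d_min = (z_{α/2} + z_β)·√(2/n).
z-sum = 1.960 + 1.036 = 2.996.
d_min = 2.996 × √(2/244) = 2.996 × 0.0905 = 0.271.

d_min ≈ 0.27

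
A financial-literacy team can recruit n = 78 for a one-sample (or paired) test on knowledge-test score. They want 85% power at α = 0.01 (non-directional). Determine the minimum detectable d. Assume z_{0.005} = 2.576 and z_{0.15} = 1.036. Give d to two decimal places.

For a single sample (or paired design) of n = 78: d_min = (z_{α/2} + z_β)/√n.
z-sum = 2.576 + 1.036 = 3.612.
d_min = 3.612 / √78 = 3.612 / 8.832 = 0.409.

d_min ≈ 0.41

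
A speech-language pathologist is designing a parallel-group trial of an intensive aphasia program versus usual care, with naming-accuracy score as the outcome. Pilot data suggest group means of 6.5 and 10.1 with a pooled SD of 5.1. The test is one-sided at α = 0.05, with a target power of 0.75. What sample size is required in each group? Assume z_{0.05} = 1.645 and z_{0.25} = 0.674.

n = 22 per group

Cohen's d = |M₁ − M₂| / SD_pooled = |6.5 − 10.1| / 5.1 = 3.6 / 5.1 = 0.706.
For two independent groups with equal n: n = 2·((z_{α} + z_β) / d)².
z_{α} + z_β = 1.645 + 0.674 = 2.319.
n = 2 × (2.319 / 0.706)² = 2 × 3.285² = 2 × 10.79 = 21.6.
Round up to the next whole participant.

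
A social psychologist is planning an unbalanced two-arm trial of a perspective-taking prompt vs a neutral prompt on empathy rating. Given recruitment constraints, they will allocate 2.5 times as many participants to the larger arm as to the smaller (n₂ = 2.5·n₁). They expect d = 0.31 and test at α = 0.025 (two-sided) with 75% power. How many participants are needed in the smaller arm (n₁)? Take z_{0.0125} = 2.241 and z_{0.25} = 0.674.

n₁ = 124

With allocation ratio k = n₂/n₁ = 2.5, Var(x̄₁−x̄₂) = σ²(1/n₁ + 1/(k·n₁)) = σ²·(k+1)/(k·n₁).
So n₁ = (1 + 1/k)·((z_{α/2} + z_β)/d)² = 1.400 × (2.915/0.31)².
n₁ = 1.400 × 88.42 = 123.8.
Round up: n₁ = 124, giving n₂ = 2.5 × 124 = 310.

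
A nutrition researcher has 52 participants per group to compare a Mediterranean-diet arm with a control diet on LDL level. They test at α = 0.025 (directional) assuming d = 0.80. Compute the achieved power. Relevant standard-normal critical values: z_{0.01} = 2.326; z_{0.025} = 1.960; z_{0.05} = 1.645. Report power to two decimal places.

power ≈ 0.98

For two equal groups, power = Φ(d·√(n/2) − z_{α}).
d·√(n/2) = 0.80 × √(52/2) = 0.80 × 5.099 = 4.079.
z_β = 4.079 − 1.960 = 2.119.
Power = Φ(2.119) = 0.983.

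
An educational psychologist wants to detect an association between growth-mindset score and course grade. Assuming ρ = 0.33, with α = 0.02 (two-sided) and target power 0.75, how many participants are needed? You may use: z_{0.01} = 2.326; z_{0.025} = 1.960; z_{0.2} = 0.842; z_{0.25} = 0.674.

Fisher's z: C = ½·ln((1+r)/(1−r)) = ½·ln(1.9851) = 0.3428.
n = ((z_{α/2} + z_β)/C)² + 3.
(2.326 + 0.674) / 0.3428 = 3.000 / 0.3428 = 8.751.
n = 8.751² + 3 = 76.59 + 3 = 79.6.
Round up.

n = 80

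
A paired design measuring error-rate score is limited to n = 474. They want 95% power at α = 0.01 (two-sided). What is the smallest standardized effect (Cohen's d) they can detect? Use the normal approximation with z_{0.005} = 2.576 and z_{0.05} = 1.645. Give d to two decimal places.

d_min ≈ 0.19

For a single sample (or paired design) of n = 474: d_min = (z_{α/2} + z_β)/√n.
z-sum = 2.576 + 1.645 = 4.221.
d_min = 4.221 / √474 = 4.221 / 21.772 = 0.194.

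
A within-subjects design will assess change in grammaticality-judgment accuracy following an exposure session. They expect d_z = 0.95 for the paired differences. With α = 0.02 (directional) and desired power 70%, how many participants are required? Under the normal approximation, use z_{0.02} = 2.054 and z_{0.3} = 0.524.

For a paired (one-sample on differences) test: n = ((z_{α} + z_β) / d)².
z_{α} + z_β = 2.054 + 0.524 = 2.578.
n = (2.578 / 0.95)² = 2.714² = 7.36.
Round up.

n = 8 pairs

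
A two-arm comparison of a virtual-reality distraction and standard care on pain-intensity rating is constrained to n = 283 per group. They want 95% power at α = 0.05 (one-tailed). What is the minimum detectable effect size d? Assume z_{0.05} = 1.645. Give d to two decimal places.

For two independent groups of n = 283 each: d_min = (z_{α} + z_β)·√(2/n).
z-sum = 1.645 + 1.645 = 3.290.
d_min = 3.290 × √(2/283) = 3.290 × 0.0841 = 0.277.

d_min ≈ 0.28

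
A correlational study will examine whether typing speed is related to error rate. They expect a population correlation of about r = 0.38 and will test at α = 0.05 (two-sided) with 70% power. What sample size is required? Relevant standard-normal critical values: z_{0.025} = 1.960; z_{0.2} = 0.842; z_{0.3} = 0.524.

Fisher's z: C = ½·ln((1+r)/(1−r)) = ½·ln(2.2258) = 0.4001.
n = ((z_{α/2} + z_β)/C)² + 3.
(1.960 + 0.524) / 0.4001 = 2.484 / 0.4001 = 6.208.
n = 6.208² + 3 = 38.54 + 3 = 41.5.
Round up.

n = 42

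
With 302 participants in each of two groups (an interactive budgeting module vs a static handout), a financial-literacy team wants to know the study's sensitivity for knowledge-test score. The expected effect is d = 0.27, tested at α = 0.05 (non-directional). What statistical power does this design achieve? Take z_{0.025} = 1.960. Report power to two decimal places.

For two equal groups, power = Φ(d·√(n/2) − z_{α/2}).
d·√(n/2) = 0.27 × √(302/2) = 0.27 × 12.288 = 3.318.
z_β = 3.318 − 1.960 = 1.358.
Power = Φ(1.358) = 0.913.

power ≈ 0.91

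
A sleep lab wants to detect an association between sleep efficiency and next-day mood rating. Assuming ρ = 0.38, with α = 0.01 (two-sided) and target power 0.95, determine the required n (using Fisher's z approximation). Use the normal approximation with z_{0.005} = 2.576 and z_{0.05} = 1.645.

Fisher's z: C = ½·ln((1+r)/(1−r)) = ½·ln(2.2258) = 0.4001.
n = ((z_{α/2} + z_β)/C)² + 3.
(2.576 + 1.645) / 0.4001 = 4.221 / 0.4001 = 10.550.
n = 10.550² + 3 = 111.30 + 3 = 114.3.
Round up.

n = 115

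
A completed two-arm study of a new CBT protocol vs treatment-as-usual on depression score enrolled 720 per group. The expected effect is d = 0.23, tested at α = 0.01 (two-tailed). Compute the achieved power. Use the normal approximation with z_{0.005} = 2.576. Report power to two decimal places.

For two equal groups, power = Φ(d·√(n/2) − z_{α/2}).
d·√(n/2) = 0.23 × √(720/2) = 0.23 × 18.974 = 4.364.
z_β = 4.364 − 2.576 = 1.788.
Power = Φ(1.788) = 0.963.

power ≈ 0.96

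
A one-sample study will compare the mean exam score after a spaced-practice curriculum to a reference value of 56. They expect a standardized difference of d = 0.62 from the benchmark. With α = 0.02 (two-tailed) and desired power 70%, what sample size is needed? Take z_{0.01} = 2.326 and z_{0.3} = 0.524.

n = 22

For a one-sample test: n = ((z_{α/2} + z_β) / d)².
z_{α/2} + z_β = 2.326 + 0.524 = 2.850.
n = (2.850 / 0.62)² = 4.597² = 21.13.
Round up.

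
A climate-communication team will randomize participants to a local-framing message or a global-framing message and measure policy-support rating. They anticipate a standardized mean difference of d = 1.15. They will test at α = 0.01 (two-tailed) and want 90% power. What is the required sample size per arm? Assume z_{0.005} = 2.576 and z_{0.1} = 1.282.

For two independent groups with equal n: n = 2·((z_{α/2} + z_β) / d)².
z_{α/2} + z_β = 2.576 + 1.282 = 3.858.
n = 2 × (3.858 / 1.15)² = 2 × 3.355² = 2 × 11.25 = 22.5.
Round up to the next whole participant.

n = 23 per group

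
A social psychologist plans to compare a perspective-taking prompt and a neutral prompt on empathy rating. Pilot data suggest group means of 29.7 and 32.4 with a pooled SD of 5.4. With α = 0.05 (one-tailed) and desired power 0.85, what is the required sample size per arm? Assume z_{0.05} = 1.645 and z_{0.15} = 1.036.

Cohen's d = |M₁ − M₂| / SD_pooled = |29.7 − 32.4| / 5.4 = 2.7 / 5.4 = 0.500.
For two independent groups with equal n: n = 2·((z_{α} + z_β) / d)².
z_{α} + z_β = 1.645 + 1.036 = 2.681.
n = 2 × (2.681 / 0.500)² = 2 × 5.362² = 2 × 28.75 = 57.5.
Round up to the next whole participant.

n = 58 per group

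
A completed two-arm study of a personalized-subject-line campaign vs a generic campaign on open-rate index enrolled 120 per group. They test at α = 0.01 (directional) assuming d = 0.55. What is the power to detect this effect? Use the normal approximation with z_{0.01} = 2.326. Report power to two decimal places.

For two equal groups, power = Φ(d·√(n/2) − z_{α}).
d·√(n/2) = 0.55 × √(120/2) = 0.55 × 7.746 = 4.260.
z_β = 4.260 − 2.326 = 1.934.
Power = Φ(1.934) = 0.973.

power ≈ 0.97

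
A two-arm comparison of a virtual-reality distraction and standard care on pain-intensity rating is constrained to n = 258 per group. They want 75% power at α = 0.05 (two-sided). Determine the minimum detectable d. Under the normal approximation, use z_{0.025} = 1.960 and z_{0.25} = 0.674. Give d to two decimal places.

d_min ≈ 0.23

For two independent groups of n = 258 each: d_min = (z_{α/2} + z_β)·√(2/n).
z-sum = 1.960 + 0.674 = 2.634.
d_min = 2.634 × √(2/258) = 2.634 × 0.0880 = 0.232.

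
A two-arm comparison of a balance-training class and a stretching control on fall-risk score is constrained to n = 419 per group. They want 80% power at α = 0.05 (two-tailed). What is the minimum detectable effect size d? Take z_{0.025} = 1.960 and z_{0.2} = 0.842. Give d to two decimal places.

d_min ≈ 0.19

For two independent groups of n = 419 each: d_min = (z_{α/2} + z_β)·√(2/n).
z-sum = 1.960 + 0.842 = 2.802.
d_min = 2.802 × √(2/419) = 2.802 × 0.0691 = 0.194.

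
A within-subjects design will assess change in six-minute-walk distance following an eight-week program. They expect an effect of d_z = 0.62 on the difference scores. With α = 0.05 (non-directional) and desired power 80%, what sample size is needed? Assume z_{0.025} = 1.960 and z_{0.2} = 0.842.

For a paired (one-sample on differences) test: n = ((z_{α/2} + z_β) / d)².
z_{α/2} + z_β = 1.960 + 0.842 = 2.802.
n = (2.802 / 0.62)² = 4.519² = 20.42.
Round up.

n = 21 pairs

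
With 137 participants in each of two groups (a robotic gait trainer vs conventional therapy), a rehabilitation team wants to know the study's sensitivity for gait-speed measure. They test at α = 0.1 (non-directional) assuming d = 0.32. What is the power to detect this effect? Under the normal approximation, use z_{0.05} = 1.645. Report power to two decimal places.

power ≈ 0.84

For two equal groups, power = Φ(d·√(n/2) − z_{α/2}).
d·√(n/2) = 0.32 × √(137/2) = 0.32 × 8.276 = 2.648.
z_β = 2.648 − 1.645 = 1.003.
Power = Φ(1.003) = 0.842.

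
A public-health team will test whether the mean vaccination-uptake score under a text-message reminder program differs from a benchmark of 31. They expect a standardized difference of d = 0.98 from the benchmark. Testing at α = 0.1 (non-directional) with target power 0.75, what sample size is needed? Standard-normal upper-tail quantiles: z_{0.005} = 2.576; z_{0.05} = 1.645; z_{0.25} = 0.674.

For a one-sample test: n = ((z_{α/2} + z_β) / d)².
z_{α/2} + z_β = 1.645 + 0.674 = 2.319.
n = (2.319 / 0.98)² = 2.366² = 5.60.
Round up.

n = 6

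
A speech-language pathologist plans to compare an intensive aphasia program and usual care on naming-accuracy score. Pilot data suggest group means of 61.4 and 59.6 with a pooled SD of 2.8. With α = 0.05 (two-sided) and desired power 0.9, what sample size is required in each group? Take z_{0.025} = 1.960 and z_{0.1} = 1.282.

Cohen's d = |M₁ − M₂| / SD_pooled = |61.4 − 59.6| / 2.8 = 1.8 / 2.8 = 0.643.
For two independent groups with equal n: n = 2·((z_{α/2} + z_β) / d)².
z_{α/2} + z_β = 1.960 + 1.282 = 3.242.
n = 2 × (3.242 / 0.643)² = 2 × 5.042² = 2 × 25.42 = 50.8.
Round up to the next whole participant.

n = 51 per group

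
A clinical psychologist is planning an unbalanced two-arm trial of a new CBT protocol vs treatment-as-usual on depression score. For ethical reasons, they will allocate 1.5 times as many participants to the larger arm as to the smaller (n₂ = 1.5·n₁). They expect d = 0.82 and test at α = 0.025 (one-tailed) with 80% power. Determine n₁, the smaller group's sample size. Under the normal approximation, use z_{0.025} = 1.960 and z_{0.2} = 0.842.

With allocation ratio k = n₂/n₁ = 1.5, Var(x̄₁−x̄₂) = σ²(1/n₁ + 1/(k·n₁)) = σ²·(k+1)/(k·n₁).
So n₁ = (1 + 1/k)·((z_{α} + z_β)/d)² = 1.667 × (2.802/0.82)².
n₁ = 1.667 × 11.68 = 19.5.
Round up: n₁ = 20, giving n₂ = 1.5 × 20 = 30.

n₁ = 20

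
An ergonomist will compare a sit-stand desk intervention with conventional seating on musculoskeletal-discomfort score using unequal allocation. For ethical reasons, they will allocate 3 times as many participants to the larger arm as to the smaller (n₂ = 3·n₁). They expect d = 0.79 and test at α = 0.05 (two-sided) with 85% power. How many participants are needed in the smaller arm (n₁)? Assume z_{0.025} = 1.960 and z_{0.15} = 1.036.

With allocation ratio k = n₂/n₁ = 3, Var(x̄₁−x̄₂) = σ²(1/n₁ + 1/(k·n₁)) = σ²·(k+1)/(k·n₁).
So n₁ = (1 + 1/k)·((z_{α/2} + z_β)/d)² = 1.333 × (2.996/0.79)².
n₁ = 1.333 × 14.38 = 19.2.
Round up: n₁ = 20, giving n₂ = 3 × 20 = 60.

n₁ = 20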